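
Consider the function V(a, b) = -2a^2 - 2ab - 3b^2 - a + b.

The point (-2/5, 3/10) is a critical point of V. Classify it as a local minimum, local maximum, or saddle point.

local maximum

The Hessian of V is constant: H = [[-4, -2], [-2, -6]].
det(H) = (-4)·(-6) − (-2)² = 20.
det(H) > 0 and tr(H) = -10 < 0, so H is negative definite and the point is a local maximum.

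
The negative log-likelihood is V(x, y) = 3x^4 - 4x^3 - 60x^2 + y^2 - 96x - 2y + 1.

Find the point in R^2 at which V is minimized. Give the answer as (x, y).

(4, 1)

V(x,y) separates as P(x) + Q(y) + 1, so its minimum is min P + min Q + 1.
P'(x) = 12(x - 4)(x + 1)(x + 2) vanishes at x ∈ {-2, -1, 4}; Q'(y) = 2y - 2 vanishes at y ∈ {1}.
Local minima of P (where P''>0): P(-2)=32, P(4)=-832. Local minima of Q: Q(1)=-1.
So the global minimum of V is P(4) + Q(1) + 1 = -832 − 1 + 1 = -832, attained at (4, 1).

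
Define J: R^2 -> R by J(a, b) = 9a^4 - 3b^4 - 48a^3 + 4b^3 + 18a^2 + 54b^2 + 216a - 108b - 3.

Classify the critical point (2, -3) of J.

local maximum

The mixed partial ∂²J/∂a∂b is 0, so the Hessian at any point is diag(J_aa, J_bb) = diag(36(3a^2 - 8a + 1), 12(-3b^2 + 2b + 9)).
At (2, -3): H = diag(-108, -288).
Both eigenvalues are negative, so H is negative definite: a local maximum.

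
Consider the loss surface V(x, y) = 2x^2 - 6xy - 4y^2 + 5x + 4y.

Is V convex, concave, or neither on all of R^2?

V is quadratic, so its Hessian is the constant matrix H = [[4, -6], [-6, -8]].
det(H) = -68, tr(H) = -4.
det(H) < 0, so H is indefinite: neither convex nor concave.

neither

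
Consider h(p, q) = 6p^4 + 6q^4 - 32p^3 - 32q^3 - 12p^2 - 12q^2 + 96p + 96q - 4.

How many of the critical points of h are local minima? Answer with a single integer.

4

h separates as a function of p plus a function of q, so ∇h=0 decouples.
∂h/∂p = 24(p - 4)(p - 1)(p + 1) = 0 at p ∈ {-1, 1, 4}; ∂h/∂q = 24(q - 4)(q - 1)(q + 1) = 0 at q ∈ {-1, 1, 4}.
The Hessian is diagonal: diag(h_pp, h_qq). Second derivatives: h_pp(-1)=240, h_pp(1)=-144, h_pp(4)=360; h_qq(-1)=240, h_qq(1)=-144, h_qq(4)=360.
Local minima occur where both diagonal entries positive: (-1, -1), (-1, 4), (4, -1), (4, 4). Count: 4.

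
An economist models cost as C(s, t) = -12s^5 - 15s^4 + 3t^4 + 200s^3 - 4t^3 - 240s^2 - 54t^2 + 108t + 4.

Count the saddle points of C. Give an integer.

C separates as a function of s plus a function of t, so ∇C=0 decouples.
∂C/∂s = -60s(s - 2)(s - 1)(s + 4) = 0 at s ∈ {-4, 0, 1, 2}; ∂C/∂t = 12(t - 3)(t - 1)(t + 3) = 0 at t ∈ {-3, 1, 3}.
The Hessian is diagonal: diag(C_ss, C_tt). Second derivatives: C_ss(-4)=7200, C_ss(0)=-480, C_ss(1)=300, C_ss(2)=-720; C_tt(-3)=288, C_tt(1)=-96, C_tt(3)=144.
Saddle points occur where the two diagonal entries have opposite signs: (-4, 1), (0, -3), (0, 3), (1, 1), (2, -3), (2, 3). Count: 6.

6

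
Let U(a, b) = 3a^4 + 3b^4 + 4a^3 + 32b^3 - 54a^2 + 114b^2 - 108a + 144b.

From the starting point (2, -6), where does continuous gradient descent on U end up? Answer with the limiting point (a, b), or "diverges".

U is separable, so gradient descent decouples: a follows -∂U/∂a, b follows -∂U/∂b.
∂U/∂a = 12(a - 3)(a + 1)(a + 3); at a=2 this is -180, so a increases.
∂U/∂b = 12(b + 1)(b + 3)(b + 4); at b=-6 this is -360, so b increases.
a converges to its nearest critical value 3 (a local min of the a-part); b converges to -4. The iterate converges to (3, -4).

(3, -4)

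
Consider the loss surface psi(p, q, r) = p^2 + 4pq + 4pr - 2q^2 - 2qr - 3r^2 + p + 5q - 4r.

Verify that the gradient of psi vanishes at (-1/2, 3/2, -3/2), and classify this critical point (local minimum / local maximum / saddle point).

∇psi = (2p + 4q + 4r + 1, 4p - 4q - 2r + 5, 4p - 2q - 6r - 4); substituting (-1/2, 3/2, -3/2) gives ∇psi = (0, 0, 0), so (-1/2, 3/2, -3/2) is indeed a critical point.
The Hessian is constant: H = [[2, 4, 4], [4, -4, -2], [4, -2, -6]].
Leading principal minors: Δ₁ = 2, Δ₂ = -24, Δ₃ = 136.
The minors fit neither the all-positive nor the alternating-sign pattern, so H is indefinite: a saddle point.

saddle point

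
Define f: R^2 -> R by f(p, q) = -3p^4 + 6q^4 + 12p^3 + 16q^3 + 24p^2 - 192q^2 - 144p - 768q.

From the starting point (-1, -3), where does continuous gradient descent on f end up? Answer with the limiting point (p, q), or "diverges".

(2, -4)

f is separable, so gradient descent decouples: p follows -∂f/∂p, q follows -∂f/∂q.
∂f/∂p = -12(p - 3)(p - 2)(p + 2); at p=-1 this is -144, so p increases.
∂f/∂q = 24(q - 4)(q + 2)(q + 4); at q=-3 this is 168, so q decreases.
p converges to its nearest critical value 2 (a local min of the p-part); q converges to -4. The iterate converges to (2, -4).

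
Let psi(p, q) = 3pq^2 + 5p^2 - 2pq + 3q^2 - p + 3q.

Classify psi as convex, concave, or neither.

neither

The term 3pq^2 is cubic, so the Hessian is not constant.
∂²psi/∂q² = 6p + 6, which takes both signs as p varies (negative for sufficiently negative p). A diagonal entry of the Hessian changing sign means the Hessian is neither positive- nor negative-semidefinite on all of R^2.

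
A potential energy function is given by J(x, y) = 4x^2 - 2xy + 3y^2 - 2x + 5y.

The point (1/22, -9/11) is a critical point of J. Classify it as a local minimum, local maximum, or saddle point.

The Hessian of J is constant: H = [[8, -2], [-2, 6]].
det(H) = 8·6 − (-2)² = 44.
det(H) > 0 and tr(H) = 14 > 0, so H is positive definite and the point is a local minimum.

local minimum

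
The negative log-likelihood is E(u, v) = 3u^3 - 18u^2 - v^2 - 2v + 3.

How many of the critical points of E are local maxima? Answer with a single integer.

E separates as a function of u plus a function of v, so ∇E=0 decouples.
∂E/∂u = 9u(u - 4) = 0 at u ∈ {0, 4}; ∂E/∂v = -2(v + 1) = 0 at v ∈ {-1}.
The Hessian is diagonal: diag(E_uu, E_vv). Second derivatives: E_uu(0)=-36, E_uu(4)=36; E_vv(-1)=-2.
Local maxima occur where both diagonal entries negative: (0, -1). Count: 1.

1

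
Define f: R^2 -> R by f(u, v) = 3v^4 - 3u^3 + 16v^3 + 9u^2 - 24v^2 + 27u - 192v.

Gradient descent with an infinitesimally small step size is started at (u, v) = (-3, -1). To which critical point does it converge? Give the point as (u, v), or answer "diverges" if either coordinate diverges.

f is separable, so gradient descent decouples: u follows -∂f/∂u, v follows -∂f/∂v.
∂f/∂u = -9(u - 3)(u + 1); at u=-3 this is -108, so u increases.
∂f/∂v = 12(v - 2)(v + 2)(v + 4); at v=-1 this is -108, so v increases.
u converges to its nearest critical value -1 (a local min of the u-part); v converges to 2. The iterate converges to (-1, 2).

(-1, 2)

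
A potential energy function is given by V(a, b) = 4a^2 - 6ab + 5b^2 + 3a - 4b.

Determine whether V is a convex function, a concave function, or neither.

convex

V is quadratic, so its Hessian is the constant matrix H = [[8, -6], [-6, 10]].
det(H) = 44, tr(H) = 18.
det(H) > 0 and tr(H) > 0, so H is positive definite everywhere: convex.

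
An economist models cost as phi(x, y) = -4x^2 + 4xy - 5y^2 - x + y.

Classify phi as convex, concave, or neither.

concave

phi is quadratic, so its Hessian is the constant matrix H = [[-8, 4], [4, -10]].
det(H) = 64, tr(H) = -18.
det(H) > 0 and tr(H) < 0, so H is negative definite everywhere: concave.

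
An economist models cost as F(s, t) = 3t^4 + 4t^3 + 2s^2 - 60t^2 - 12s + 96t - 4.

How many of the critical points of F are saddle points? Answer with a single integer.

1

F separates as a function of s plus a function of t, so ∇F=0 decouples.
∂F/∂s = 4(s - 3) = 0 at s ∈ {3}; ∂F/∂t = 12(t - 2)(t - 1)(t + 4) = 0 at t ∈ {-4, 1, 2}.
The Hessian is diagonal: diag(F_ss, F_tt). Second derivatives: F_ss(3)=4; F_tt(-4)=360, F_tt(1)=-60, F_tt(2)=72.
Saddle points occur where the two diagonal entries have opposite signs: (3, 1). Count: 1.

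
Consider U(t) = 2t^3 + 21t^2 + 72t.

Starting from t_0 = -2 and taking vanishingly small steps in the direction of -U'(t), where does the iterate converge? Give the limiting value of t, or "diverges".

U'(t) = 6(t + 3)(t + 4), so U'(-2) = 12.
Gradient descent moves in the -U' direction, i.e. t is decreasing.
The nearest critical point in that direction is t = -3, where U'' = 6 > 0 (a local minimum). The iterate converges there.

-3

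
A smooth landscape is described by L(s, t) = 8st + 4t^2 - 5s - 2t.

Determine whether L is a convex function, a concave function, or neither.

L is quadratic, so its Hessian is the constant matrix H = [[0, 8], [8, 8]].
det(H) = -64, tr(H) = 8.
det(H) < 0, so H is indefinite: neither convex nor concave.

neither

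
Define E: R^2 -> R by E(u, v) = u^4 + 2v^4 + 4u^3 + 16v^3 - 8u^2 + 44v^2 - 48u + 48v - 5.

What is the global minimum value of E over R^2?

-103

E(u,v) separates as P(u) + Q(v) − 5, so its minimum is min P + min Q − 5.
P'(u) = 4(u - 2)(u + 2)(u + 3) vanishes at u ∈ {-3, -2, 2}; Q'(v) = 8(v + 1)(v + 2)(v + 3) vanishes at v ∈ {-3, -2, -1}.
Local minima of P (where P''>0): P(-3)=45, P(2)=-80. Local minima of Q: Q(-3)=-18, Q(-1)=-18.
So the global minimum of E is P(2) + Q(-3) − 5 = -80 − 18 − 5 = -103, attained at (2, -3).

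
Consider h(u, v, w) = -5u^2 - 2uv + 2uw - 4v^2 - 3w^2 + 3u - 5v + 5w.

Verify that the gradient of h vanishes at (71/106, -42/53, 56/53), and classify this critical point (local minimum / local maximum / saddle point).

local maximum

∇h = (-10u - 2v + 2w + 3, -2u - 8v - 5, 2u - 6w + 5); substituting (71/106, -42/53, 56/53) gives ∇h = (0, 0, 0), so (71/106, -42/53, 56/53) is indeed a critical point.
The Hessian is constant: H = [[-10, -2, 2], [-2, -8, 0], [2, 0, -6]].
Leading principal minors: Δ₁ = -10, Δ₂ = 76, Δ₃ = -424.
The minors alternate sign starting negative (−, +, −), so H is negative definite: a local maximum.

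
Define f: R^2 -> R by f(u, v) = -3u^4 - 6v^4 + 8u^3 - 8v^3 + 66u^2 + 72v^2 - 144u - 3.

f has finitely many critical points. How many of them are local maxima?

4

f separates as a function of u plus a function of v, so ∇f=0 decouples.
∂f/∂u = -12(u - 4)(u - 1)(u + 3) = 0 at u ∈ {-3, 1, 4}; ∂f/∂v = -24v(v - 2)(v + 3) = 0 at v ∈ {-3, 0, 2}.
The Hessian is diagonal: diag(f_uu, f_vv). Second derivatives: f_uu(-3)=-336, f_uu(1)=144, f_uu(4)=-252; f_vv(-3)=-360, f_vv(0)=144, f_vv(2)=-240.
Local maxima occur where both diagonal entries negative: (-3, -3), (-3, 2), (4, -3), (4, 2). Count: 4.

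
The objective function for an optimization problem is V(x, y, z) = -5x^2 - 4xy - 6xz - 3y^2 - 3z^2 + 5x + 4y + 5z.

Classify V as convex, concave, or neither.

V is quadratic, so its Hessian is the constant matrix H = [[-10, -4, -6], [-4, -6, 0], [-6, 0, -6]].
Leading principal minors: -10, 44, -48.
Signs alternate −, +, − ⇒ H ≺ 0 ⇒ concave.

concave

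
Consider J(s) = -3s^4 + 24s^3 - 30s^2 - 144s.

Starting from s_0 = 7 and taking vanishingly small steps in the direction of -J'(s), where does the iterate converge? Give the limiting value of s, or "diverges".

J'(s) = -12(s - 4)(s - 3)(s + 1), so J'(7) = -1152.
Gradient descent moves in the -J' direction, i.e. s is increasing.
There is no critical point above s=7, and J' keeps the same sign, so the iterate runs off to +∞.

diverges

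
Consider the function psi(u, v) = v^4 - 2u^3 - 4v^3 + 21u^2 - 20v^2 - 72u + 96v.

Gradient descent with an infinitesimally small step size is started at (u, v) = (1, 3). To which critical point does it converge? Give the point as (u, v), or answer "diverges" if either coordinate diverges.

psi is separable, so gradient descent decouples: u follows -∂psi/∂u, v follows -∂psi/∂v.
∂psi/∂u = -6(u - 4)(u - 3); at u=1 this is -36, so u increases.
∂psi/∂v = 4(v - 4)(v - 2)(v + 3); at v=3 this is -24, so v increases.
u converges to its nearest critical value 3 (a local min of the u-part); v converges to 4. The iterate converges to (3, 4).

(3, 4)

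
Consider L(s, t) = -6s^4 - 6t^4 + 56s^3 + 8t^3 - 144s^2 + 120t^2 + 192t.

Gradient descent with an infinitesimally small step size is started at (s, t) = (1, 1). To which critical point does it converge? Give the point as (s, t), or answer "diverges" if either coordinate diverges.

L is separable, so gradient descent decouples: s follows -∂L/∂s, t follows -∂L/∂t.
∂L/∂s = -24s(s - 4)(s - 3); at s=1 this is -144, so s increases.
∂L/∂t = -24(t - 4)(t + 1)(t + 2); at t=1 this is 432, so t decreases.
s converges to its nearest critical value 3 (a local min of the s-part); t converges to -1. The iterate converges to (3, -1).

(3, -1)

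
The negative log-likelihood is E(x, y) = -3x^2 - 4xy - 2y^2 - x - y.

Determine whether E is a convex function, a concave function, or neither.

concave

E is quadratic, so its Hessian is the constant matrix H = [[-6, -4], [-4, -4]].
det(H) = 8, tr(H) = -10.
det(H) > 0 and tr(H) < 0, so H is negative definite everywhere: concave.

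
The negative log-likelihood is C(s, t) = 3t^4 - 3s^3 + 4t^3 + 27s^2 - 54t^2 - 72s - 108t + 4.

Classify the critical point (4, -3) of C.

The mixed partial ∂²C/∂s∂t is 0, so the Hessian at any point is diag(C_ss, C_tt) = diag(18(-s + 3), 12(3t^2 + 2t - 9)).
At (4, -3): H = diag(-18, 144).
The eigenvalues have opposite signs, so H is indefinite: a saddle point.

saddle point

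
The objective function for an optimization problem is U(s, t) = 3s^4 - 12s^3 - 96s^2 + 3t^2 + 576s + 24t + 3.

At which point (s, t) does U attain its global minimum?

U(s,t) separates as P(s) + Q(t) + 3, so its minimum is min P + min Q + 3.
P'(s) = 12(s - 4)(s - 3)(s + 4) vanishes at s ∈ {-4, 3, 4}; Q'(t) = 6(t + 4) vanishes at t ∈ {-4}.
Local minima of P (where P''>0): P(-4)=-2304, P(4)=768. Local minima of Q: Q(-4)=-48.
So the global minimum of U is P(-4) + Q(-4) + 3 = -2304 − 48 + 3 = -2349, attained at (-4, -4).

(-4, -4)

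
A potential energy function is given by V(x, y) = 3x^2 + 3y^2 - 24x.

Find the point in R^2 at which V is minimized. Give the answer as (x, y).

V(x,y) separates as P(x) + Q(y), so its minimum is min P + min Q.
P'(x) = 6x - 24 vanishes at x ∈ {4}; Q'(y) = 6y vanishes at y ∈ {0}.
Local minima of P (where P''>0): P(4)=-48. Local minima of Q: Q(0)=0.
So the global minimum of V is P(4) + Q(0) = -48 + 0 = -48, attained at (4, 0).

(4, 0)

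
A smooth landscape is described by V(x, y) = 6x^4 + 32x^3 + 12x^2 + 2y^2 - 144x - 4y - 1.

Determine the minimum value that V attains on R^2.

-97

V(x,y) separates as P(x) + Q(y) − 1, so its minimum is min P + min Q − 1.
P'(x) = 24(x - 1)(x + 2)(x + 3) vanishes at x ∈ {-3, -2, 1}; Q'(y) = 4y - 4 vanishes at y ∈ {1}.
Local minima of P (where P''>0): P(-3)=162, P(1)=-94. Local minima of Q: Q(1)=-2.
So the global minimum of V is P(1) + Q(1) − 1 = -94 − 2 − 1 = -97, attained at (1, 1).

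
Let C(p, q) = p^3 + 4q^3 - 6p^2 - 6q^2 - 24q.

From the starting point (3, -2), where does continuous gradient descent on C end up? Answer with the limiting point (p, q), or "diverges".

diverges

C is separable, so gradient descent decouples: p follows -∂C/∂p, q follows -∂C/∂q.
∂C/∂p = 3p(p - 4); at p=3 this is -9, so p increases.
∂C/∂q = 12(q - 2)(q + 1); at q=-2 this is 48, so q decreases.
The q-coordinate has no critical point in that direction and runs off to infinity.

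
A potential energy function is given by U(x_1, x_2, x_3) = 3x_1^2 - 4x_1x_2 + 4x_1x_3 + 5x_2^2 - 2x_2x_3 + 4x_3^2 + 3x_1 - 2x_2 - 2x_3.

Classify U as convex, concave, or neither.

U is quadratic, so its Hessian is the constant matrix H = [[6, -4, 4], [-4, 10, -2], [4, -2, 8]].
Leading principal minors: 6, 44, 232.
All positive ⇒ H ≻ 0 ⇒ convex.

convex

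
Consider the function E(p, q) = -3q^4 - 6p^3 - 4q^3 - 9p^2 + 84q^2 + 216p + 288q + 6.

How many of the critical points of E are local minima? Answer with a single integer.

1

E separates as a function of p plus a function of q, so ∇E=0 decouples.
∂E/∂p = -18(p - 3)(p + 4) = 0 at p ∈ {-4, 3}; ∂E/∂q = -12(q - 4)(q + 2)(q + 3) = 0 at q ∈ {-3, -2, 4}.
The Hessian is diagonal: diag(E_pp, E_qq). Second derivatives: E_pp(-4)=126, E_pp(3)=-126; E_qq(-3)=-84, E_qq(-2)=72, E_qq(4)=-504.
Local minima occur where both diagonal entries positive: (-4, -2). Count: 1.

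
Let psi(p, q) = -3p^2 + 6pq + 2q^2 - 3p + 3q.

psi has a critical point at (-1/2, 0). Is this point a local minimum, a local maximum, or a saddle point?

saddle point

The Hessian of psi is constant: H = [[-6, 6], [6, 4]].
det(H) = (-6)·4 − 6² = -60.
Since det(H) < 0, H is indefinite and the critical point is a saddle point.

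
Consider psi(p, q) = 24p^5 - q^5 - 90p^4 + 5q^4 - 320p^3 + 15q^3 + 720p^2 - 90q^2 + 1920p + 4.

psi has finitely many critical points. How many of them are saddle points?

psi separates as a function of p plus a function of q, so ∇psi=0 decouples.
∂psi/∂p = 120(p - 4)(p - 2)(p + 1)(p + 2) = 0 at p ∈ {-2, -1, 2, 4}; ∂psi/∂q = -5q(q - 4)(q - 3)(q + 3) = 0 at q ∈ {-3, 0, 3, 4}.
The Hessian is diagonal: diag(psi_pp, psi_qq). Second derivatives: psi_pp(-2)=-2880, psi_pp(-1)=1800, psi_pp(2)=-2880, psi_pp(4)=7200; psi_qq(-3)=630, psi_qq(0)=-180, psi_qq(3)=90, psi_qq(4)=-140.
Saddle points occur where the two diagonal entries have opposite signs: (-2, -3), (-2, 3), (-1, 0), (-1, 4), (2, -3), (2, 3), (4, 0), (4, 4). Count: 8.

8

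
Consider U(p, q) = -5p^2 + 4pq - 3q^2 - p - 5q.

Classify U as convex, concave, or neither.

concave

U is quadratic, so its Hessian is the constant matrix H = [[-10, 4], [4, -6]].
det(H) = 44, tr(H) = -16.
det(H) > 0 and tr(H) < 0, so H is negative definite everywhere: concave.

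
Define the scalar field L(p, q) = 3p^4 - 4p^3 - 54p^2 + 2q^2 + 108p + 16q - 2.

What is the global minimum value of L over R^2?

-493

L(p,q) separates as A(p) + B(q) − 2, so its minimum is min A + min B − 2.
A'(p) = 12(p - 3)(p - 1)(p + 3) vanishes at p ∈ {-3, 1, 3}; B'(q) = 4q + 16 vanishes at q ∈ {-4}.
Local minima of A (where A''>0): A(-3)=-459, A(3)=-27. Local minima of B: B(-4)=-32.
So the global minimum of L is A(-3) + B(-4) − 2 = -459 − 32 − 2 = -493, attained at (-3, -4).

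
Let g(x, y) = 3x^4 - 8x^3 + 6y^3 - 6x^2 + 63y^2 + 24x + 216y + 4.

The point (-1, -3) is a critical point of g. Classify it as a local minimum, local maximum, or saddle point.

local minimum

The mixed partial ∂²g/∂x∂y is 0, so the Hessian at any point is diag(g_xx, g_yy) = diag(12(3x^2 - 4x - 1), 18(2y + 7)).
At (-1, -3): H = diag(72, 18).
Both eigenvalues are positive, so H is positive definite: a local minimum.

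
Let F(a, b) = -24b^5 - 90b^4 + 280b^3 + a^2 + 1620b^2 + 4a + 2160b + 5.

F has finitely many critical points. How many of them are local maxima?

0

F separates as a function of a plus a function of b, so ∇F=0 decouples.
∂F/∂a = 2(a + 2) = 0 at a ∈ {-2}; ∂F/∂b = -120(b - 3)(b + 1)(b + 2)(b + 3) = 0 at b ∈ {-3, -2, -1, 3}.
The Hessian is diagonal: diag(F_aa, F_bb). Second derivatives: F_aa(-2)=2; F_bb(-3)=1440, F_bb(-2)=-600, F_bb(-1)=960, F_bb(3)=-14400.
Local maxima occur where both diagonal entries negative: none. Count: 0.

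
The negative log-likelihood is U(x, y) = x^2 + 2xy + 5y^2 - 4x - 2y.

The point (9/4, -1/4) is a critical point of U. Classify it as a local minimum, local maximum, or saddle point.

The Hessian of U is constant: H = [[2, 2], [2, 10]].
det(H) = 2·10 − 2² = 16.
det(H) > 0 and tr(H) = 12 > 0, so H is positive definite and the point is a local minimum.

local minimum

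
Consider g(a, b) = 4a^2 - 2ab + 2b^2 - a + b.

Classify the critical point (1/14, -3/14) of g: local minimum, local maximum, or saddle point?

local minimum

The Hessian of g is constant: H = [[8, -2], [-2, 4]].
det(H) = 8·4 − (-2)² = 28.
det(H) > 0 and tr(H) = 12 > 0, so H is positive definite and the point is a local minimum.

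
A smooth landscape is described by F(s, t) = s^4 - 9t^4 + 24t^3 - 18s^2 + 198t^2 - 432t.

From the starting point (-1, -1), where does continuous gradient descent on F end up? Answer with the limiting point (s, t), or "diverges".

F is separable, so gradient descent decouples: s follows -∂F/∂s, t follows -∂F/∂t.
∂F/∂s = 4s(s - 3)(s + 3); at s=-1 this is 32, so s decreases.
∂F/∂t = -36(t - 4)(t - 1)(t + 3); at t=-1 this is -720, so t increases.
s converges to its nearest critical value -3 (a local min of the s-part); t converges to 1. The iterate converges to (-3, 1).

(-3, 1)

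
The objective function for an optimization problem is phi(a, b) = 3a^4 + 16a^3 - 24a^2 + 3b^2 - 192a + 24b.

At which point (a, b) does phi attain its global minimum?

(2, -4)

phi(a,b) separates as P(a) + Q(b), so its minimum is min P + min Q.
P'(a) = 12(a - 2)(a + 2)(a + 4) vanishes at a ∈ {-4, -2, 2}; Q'(b) = 6b + 24 vanishes at b ∈ {-4}.
Local minima of P (where P''>0): P(-4)=128, P(2)=-304. Local minima of Q: Q(-4)=-48.
So the global minimum of phi is P(2) + Q(-4) = -304 − 48 = -352, attained at (2, -4).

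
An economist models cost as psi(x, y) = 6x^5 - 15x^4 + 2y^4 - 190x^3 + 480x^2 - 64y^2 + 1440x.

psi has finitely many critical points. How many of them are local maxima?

psi separates as a function of x plus a function of y, so ∇psi=0 decouples.
∂psi/∂x = 30(x - 4)(x - 3)(x + 1)(x + 4) = 0 at x ∈ {-4, -1, 3, 4}; ∂psi/∂y = 8y(y - 4)(y + 4) = 0 at y ∈ {-4, 0, 4}.
The Hessian is diagonal: diag(psi_xx, psi_yy). Second derivatives: psi_xx(-4)=-5040, psi_xx(-1)=1800, psi_xx(3)=-840, psi_xx(4)=1200; psi_yy(-4)=256, psi_yy(0)=-128, psi_yy(4)=256.
Local maxima occur where both diagonal entries negative: (-4, 0), (3, 0). Count: 2.

2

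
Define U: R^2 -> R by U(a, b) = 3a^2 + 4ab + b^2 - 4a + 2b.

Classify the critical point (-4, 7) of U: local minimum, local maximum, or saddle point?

saddle point

The Hessian of U is constant: H = [[6, 4], [4, 2]].
det(H) = 6·2 − 4² = -4.
Since det(H) < 0, H is indefinite and the critical point is a saddle point.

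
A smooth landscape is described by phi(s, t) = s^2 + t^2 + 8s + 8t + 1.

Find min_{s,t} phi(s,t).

phi(s,t) separates as P(s) + Q(t) + 1, so its minimum is min P + min Q + 1.
P'(s) = 2s + 8 vanishes at s ∈ {-4}; Q'(t) = 2(t + 4) vanishes at t ∈ {-4}.
Local minima of P (where P''>0): P(-4)=-16. Local minima of Q: Q(-4)=-16.
So the global minimum of phi is P(-4) + Q(-4) + 1 = -16 − 16 + 1 = -31, attained at (-4, -4).

-31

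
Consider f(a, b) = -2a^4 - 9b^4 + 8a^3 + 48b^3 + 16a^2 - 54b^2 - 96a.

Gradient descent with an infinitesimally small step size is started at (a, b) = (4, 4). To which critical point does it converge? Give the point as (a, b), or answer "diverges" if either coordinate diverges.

diverges

f is separable, so gradient descent decouples: a follows -∂f/∂a, b follows -∂f/∂b.
∂f/∂a = -8(a - 3)(a - 2)(a + 2); at a=4 this is -96, so a increases.
∂f/∂b = -36b(b - 3)(b - 1); at b=4 this is -432, so b increases.
The a-coordinate has no critical point in that direction and runs off to infinity.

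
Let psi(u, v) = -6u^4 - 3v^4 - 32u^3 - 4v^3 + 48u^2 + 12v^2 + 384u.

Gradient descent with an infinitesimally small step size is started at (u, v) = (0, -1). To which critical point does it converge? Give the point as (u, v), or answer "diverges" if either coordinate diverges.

psi is separable, so gradient descent decouples: u follows -∂psi/∂u, v follows -∂psi/∂v.
∂psi/∂u = -24(u - 2)(u + 2)(u + 4); at u=0 this is 384, so u decreases.
∂psi/∂v = -12v(v - 1)(v + 2); at v=-1 this is -24, so v increases.
u converges to its nearest critical value -2 (a local min of the u-part); v converges to 0. The iterate converges to (-2, 0).

(-2, 0)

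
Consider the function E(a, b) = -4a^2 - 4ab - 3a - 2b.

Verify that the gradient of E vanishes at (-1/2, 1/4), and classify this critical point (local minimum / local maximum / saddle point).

saddle point

∇E = (-8a - 4b - 3, -4a - 2); substituting (-1/2, 1/4) gives ∇E = (0, 0), so (-1/2, 1/4) is indeed a critical point.
The Hessian of E is constant: H = [[-8, -4], [-4, 0]].
det(H) = (-8)·0 − (-4)² = -16.
Since det(H) < 0, H is indefinite and the critical point is a saddle point.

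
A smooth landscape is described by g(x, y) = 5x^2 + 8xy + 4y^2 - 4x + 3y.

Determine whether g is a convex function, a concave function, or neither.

convex

g is quadratic, so its Hessian is the constant matrix H = [[10, 8], [8, 8]].
det(H) = 16, tr(H) = 18.
det(H) > 0 and tr(H) > 0, so H is positive definite everywhere: convex.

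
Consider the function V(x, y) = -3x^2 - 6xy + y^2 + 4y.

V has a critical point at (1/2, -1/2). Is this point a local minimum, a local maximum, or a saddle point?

The Hessian of V is constant: H = [[-6, -6], [-6, 2]].
det(H) = (-6)·2 − (-6)² = -48.
Since det(H) < 0, H is indefinite and the critical point is a saddle point.

saddle point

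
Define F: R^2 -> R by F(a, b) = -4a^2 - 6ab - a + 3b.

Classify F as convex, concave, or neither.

neither

F is quadratic, so its Hessian is the constant matrix H = [[-8, -6], [-6, 0]].
det(H) = -36, tr(H) = -8.
det(H) < 0, so H is indefinite: neither convex nor concave.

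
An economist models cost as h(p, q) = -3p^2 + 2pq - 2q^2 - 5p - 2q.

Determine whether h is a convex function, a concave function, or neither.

concave

h is quadratic, so its Hessian is the constant matrix H = [[-6, 2], [2, -4]].
det(H) = 20, tr(H) = -10.
det(H) > 0 and tr(H) < 0, so H is negative definite everywhere: concave.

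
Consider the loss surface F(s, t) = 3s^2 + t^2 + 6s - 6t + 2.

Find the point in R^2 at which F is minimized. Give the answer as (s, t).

F(s,t) separates as P(s) + Q(t) + 2, so its minimum is min P + min Q + 2.
P'(s) = 6s + 6 vanishes at s ∈ {-1}; Q'(t) = 2(t - 3) vanishes at t ∈ {3}.
Local minima of P (where P''>0): P(-1)=-3. Local minima of Q: Q(3)=-9.
So the global minimum of F is P(-1) + Q(3) + 2 = -3 − 9 + 2 = -10, attained at (-1, 3).

(-1, 3)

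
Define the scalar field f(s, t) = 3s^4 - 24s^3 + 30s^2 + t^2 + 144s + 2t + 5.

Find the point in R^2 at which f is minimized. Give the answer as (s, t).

f(s,t) separates as P(s) + Q(t) + 5, so its minimum is min P + min Q + 5.
P'(s) = 12(s - 4)(s - 3)(s + 1) vanishes at s ∈ {-1, 3, 4}; Q'(t) = 2(t + 1) vanishes at t ∈ {-1}.
Local minima of P (where P''>0): P(-1)=-87, P(4)=288. Local minima of Q: Q(-1)=-1.
So the global minimum of f is P(-1) + Q(-1) + 5 = -87 − 1 + 5 = -83, attained at (-1, -1).

(-1, -1)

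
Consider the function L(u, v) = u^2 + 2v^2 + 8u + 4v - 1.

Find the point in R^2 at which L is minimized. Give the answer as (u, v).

(-4, -1)

L(u,v) separates as P(u) + Q(v) − 1, so its minimum is min P + min Q − 1.
P'(u) = 2u + 8 vanishes at u ∈ {-4}; Q'(v) = 4v + 4 vanishes at v ∈ {-1}.
Local minima of P (where P''>0): P(-4)=-16. Local minima of Q: Q(-1)=-2.
So the global minimum of L is P(-4) + Q(-1) − 1 = -16 − 2 − 1 = -19, attained at (-4, -1).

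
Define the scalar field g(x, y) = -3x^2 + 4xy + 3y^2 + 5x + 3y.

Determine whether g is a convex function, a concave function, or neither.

g is quadratic, so its Hessian is the constant matrix H = [[-6, 4], [4, 6]].
det(H) = -52, tr(H) = 0.
det(H) < 0, so H is indefinite: neither convex nor concave.

neither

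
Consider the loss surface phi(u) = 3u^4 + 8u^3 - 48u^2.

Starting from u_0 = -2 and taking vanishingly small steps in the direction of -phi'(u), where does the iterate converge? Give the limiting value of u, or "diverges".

phi'(u) = 12u(u - 2)(u + 4), so phi'(-2) = 192.
Gradient descent moves in the -phi' direction, i.e. u is decreasing.
The nearest critical point in that direction is u = -4, where phi'' = 288 > 0 (a local minimum). The iterate converges there.

-4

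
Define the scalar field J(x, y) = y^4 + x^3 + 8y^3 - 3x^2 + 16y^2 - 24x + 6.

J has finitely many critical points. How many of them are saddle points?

3

J separates as a function of x plus a function of y, so ∇J=0 decouples.
∂J/∂x = 3(x - 4)(x + 2) = 0 at x ∈ {-2, 4}; ∂J/∂y = 4y(y + 2)(y + 4) = 0 at y ∈ {-4, -2, 0}.
The Hessian is diagonal: diag(J_xx, J_yy). Second derivatives: J_xx(-2)=-18, J_xx(4)=18; J_yy(-4)=32, J_yy(-2)=-16, J_yy(0)=32.
Saddle points occur where the two diagonal entries have opposite signs: (-2, -4), (-2, 0), (4, -2). Count: 3.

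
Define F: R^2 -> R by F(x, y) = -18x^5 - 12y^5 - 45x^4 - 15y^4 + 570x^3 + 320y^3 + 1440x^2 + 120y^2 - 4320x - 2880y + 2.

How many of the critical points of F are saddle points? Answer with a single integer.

F separates as a function of x plus a function of y, so ∇F=0 decouples.
∂F/∂x = -90(x - 4)(x - 1)(x + 3)(x + 4) = 0 at x ∈ {-4, -3, 1, 4}; ∂F/∂y = -60(y - 3)(y - 2)(y + 2)(y + 4) = 0 at y ∈ {-4, -2, 2, 3}.
The Hessian is diagonal: diag(F_xx, F_yy). Second derivatives: F_xx(-4)=3600, F_xx(-3)=-2520, F_xx(1)=5400, F_xx(4)=-15120; F_yy(-4)=5040, F_yy(-2)=-2400, F_yy(2)=1440, F_yy(3)=-2100.
Saddle points occur where the two diagonal entries have opposite signs: (-4, -2), (-4, 3), (-3, -4), (-3, 2), (1, -2), (1, 3), (4, -4), (4, 2). Count: 8.

8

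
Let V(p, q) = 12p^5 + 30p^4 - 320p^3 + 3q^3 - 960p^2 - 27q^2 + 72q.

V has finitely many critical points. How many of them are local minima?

2

V separates as a function of p plus a function of q, so ∇V=0 decouples.
∂V/∂p = 60p(p - 4)(p + 2)(p + 4) = 0 at p ∈ {-4, -2, 0, 4}; ∂V/∂q = 9(q - 4)(q - 2) = 0 at q ∈ {2, 4}.
The Hessian is diagonal: diag(V_pp, V_qq). Second derivatives: V_pp(-4)=-3840, V_pp(-2)=1440, V_pp(0)=-1920, V_pp(4)=11520; V_qq(2)=-18, V_qq(4)=18.
Local minima occur where both diagonal entries positive: (-2, 4), (4, 4). Count: 2.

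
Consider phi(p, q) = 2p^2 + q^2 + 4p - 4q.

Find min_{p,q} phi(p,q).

phi(p,q) separates as A(p) + B(q), so its minimum is min A + min B.
A'(p) = 4p + 4 vanishes at p ∈ {-1}; B'(q) = 2q - 4 vanishes at q ∈ {2}.
Local minima of A (where A''>0): A(-1)=-2. Local minima of B: B(2)=-4.
So the global minimum of phi is A(-1) + B(2) = -2 − 4 = -6, attained at (-1, 2).

-6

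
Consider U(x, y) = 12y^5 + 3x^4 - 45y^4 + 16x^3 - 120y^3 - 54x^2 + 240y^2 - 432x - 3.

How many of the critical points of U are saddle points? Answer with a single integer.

6

U separates as a function of x plus a function of y, so ∇U=0 decouples.
∂U/∂x = 12(x - 3)(x + 3)(x + 4) = 0 at x ∈ {-4, -3, 3}; ∂U/∂y = 60y(y - 4)(y - 1)(y + 2) = 0 at y ∈ {-2, 0, 1, 4}.
The Hessian is diagonal: diag(U_xx, U_yy). Second derivatives: U_xx(-4)=84, U_xx(-3)=-72, U_xx(3)=504; U_yy(-2)=-2160, U_yy(0)=480, U_yy(1)=-540, U_yy(4)=4320.
Saddle points occur where the two diagonal entries have opposite signs: (-4, -2), (-4, 1), (-3, 0), (-3, 4), (3, -2), (3, 1). Count: 6.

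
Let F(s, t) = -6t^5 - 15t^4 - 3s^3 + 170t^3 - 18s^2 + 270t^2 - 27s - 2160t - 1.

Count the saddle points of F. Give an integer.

4

F separates as a function of s plus a function of t, so ∇F=0 decouples.
∂F/∂s = -9(s + 1)(s + 3) = 0 at s ∈ {-3, -1}; ∂F/∂t = -30(t - 3)(t - 2)(t + 3)(t + 4) = 0 at t ∈ {-4, -3, 2, 3}.
The Hessian is diagonal: diag(F_ss, F_tt). Second derivatives: F_ss(-3)=18, F_ss(-1)=-18; F_tt(-4)=1260, F_tt(-3)=-900, F_tt(2)=900, F_tt(3)=-1260.
Saddle points occur where the two diagonal entries have opposite signs: (-3, -3), (-3, 3), (-1, -4), (-1, 2). Count: 4.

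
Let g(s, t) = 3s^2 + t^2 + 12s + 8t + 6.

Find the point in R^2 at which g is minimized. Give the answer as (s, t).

g(s,t) separates as P(s) + Q(t) + 6, so its minimum is min P + min Q + 6.
P'(s) = 6s + 12 vanishes at s ∈ {-2}; Q'(t) = 2(t + 4) vanishes at t ∈ {-4}.
Local minima of P (where P''>0): P(-2)=-12. Local minima of Q: Q(-4)=-16.
So the global minimum of g is P(-2) + Q(-4) + 6 = -12 − 16 + 6 = -22, attained at (-2, -4).

(-2, -4)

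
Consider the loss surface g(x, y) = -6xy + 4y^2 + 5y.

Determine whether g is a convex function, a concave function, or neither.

g is quadratic, so its Hessian is the constant matrix H = [[0, -6], [-6, 8]].
det(H) = -36, tr(H) = 8.
det(H) < 0, so H is indefinite: neither convex nor concave.

neither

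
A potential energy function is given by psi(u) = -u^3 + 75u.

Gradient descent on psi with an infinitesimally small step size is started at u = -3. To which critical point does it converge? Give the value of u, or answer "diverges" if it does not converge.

psi'(u) = -3(u - 5)(u + 5), so psi'(-3) = 48.
Gradient descent moves in the -psi' direction, i.e. u is decreasing.
The nearest critical point in that direction is u = -5, where psi'' = 30 > 0 (a local minimum). The iterate converges there.

-5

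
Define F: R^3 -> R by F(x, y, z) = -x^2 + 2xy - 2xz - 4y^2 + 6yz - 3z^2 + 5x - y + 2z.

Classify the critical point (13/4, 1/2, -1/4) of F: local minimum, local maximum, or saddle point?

The Hessian is constant: H = [[-2, 2, -2], [2, -8, 6], [-2, 6, -6]].
Leading principal minors: Δ₁ = -2, Δ₂ = 12, Δ₃ = -16.
The minors alternate sign starting negative (−, +, −), so H is negative definite: a local maximum.

local maximum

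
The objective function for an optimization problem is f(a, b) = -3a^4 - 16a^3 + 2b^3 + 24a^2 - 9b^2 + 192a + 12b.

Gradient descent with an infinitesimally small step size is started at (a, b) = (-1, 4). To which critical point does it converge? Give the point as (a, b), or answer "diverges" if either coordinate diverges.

(-2, 2)

f is separable, so gradient descent decouples: a follows -∂f/∂a, b follows -∂f/∂b.
∂f/∂a = -12(a - 2)(a + 2)(a + 4); at a=-1 this is 108, so a decreases.
∂f/∂b = 6(b - 2)(b - 1); at b=4 this is 36, so b decreases.
a converges to its nearest critical value -2 (a local min of the a-part); b converges to 2. The iterate converges to (-2, 2).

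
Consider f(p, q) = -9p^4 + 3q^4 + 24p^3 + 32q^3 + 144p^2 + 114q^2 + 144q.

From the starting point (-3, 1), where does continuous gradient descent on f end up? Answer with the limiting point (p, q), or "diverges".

diverges

f is separable, so gradient descent decouples: p follows -∂f/∂p, q follows -∂f/∂q.
∂f/∂p = -36p(p - 4)(p + 2); at p=-3 this is 756, so p decreases.
∂f/∂q = 12(q + 1)(q + 3)(q + 4); at q=1 this is 480, so q decreases.
The p-coordinate has no critical point in that direction and runs off to infinity.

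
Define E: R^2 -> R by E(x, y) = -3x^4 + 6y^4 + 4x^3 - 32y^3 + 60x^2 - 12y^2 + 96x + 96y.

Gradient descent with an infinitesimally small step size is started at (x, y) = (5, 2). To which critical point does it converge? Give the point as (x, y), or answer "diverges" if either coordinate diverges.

E is separable, so gradient descent decouples: x follows -∂E/∂x, y follows -∂E/∂y.
∂E/∂x = -12(x - 4)(x + 1)(x + 2); at x=5 this is -504, so x increases.
∂E/∂y = 24(y - 4)(y - 1)(y + 1); at y=2 this is -144, so y increases.
The x-coordinate has no critical point in that direction and runs off to infinity.

diverges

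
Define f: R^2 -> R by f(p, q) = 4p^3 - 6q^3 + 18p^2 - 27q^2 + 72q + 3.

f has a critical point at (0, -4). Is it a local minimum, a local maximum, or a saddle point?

local minimum

The mixed partial ∂²f/∂p∂q is 0, so the Hessian at any point is diag(f_pp, f_qq) = diag(12(2p + 3), -18(2q + 3)).
At (0, -4): H = diag(36, 90).
Both eigenvalues are positive, so H is positive definite: a local minimum.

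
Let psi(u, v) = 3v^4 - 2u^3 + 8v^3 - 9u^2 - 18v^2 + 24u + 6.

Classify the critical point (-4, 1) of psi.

local minimum

The mixed partial ∂²psi/∂u∂v is 0, so the Hessian at any point is diag(psi_uu, psi_vv) = diag(-6(2u + 3), 12(3v^2 + 4v - 3)).
At (-4, 1): H = diag(30, 48).
Both eigenvalues are positive, so H is positive definite: a local minimum.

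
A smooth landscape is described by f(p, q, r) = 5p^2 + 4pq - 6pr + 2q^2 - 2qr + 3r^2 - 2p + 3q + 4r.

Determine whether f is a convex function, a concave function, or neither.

convex

f is quadratic, so its Hessian is the constant matrix H = [[10, 4, -6], [4, 4, -2], [-6, -2, 6]].
Leading principal minors: 10, 24, 56.
All positive ⇒ H ≻ 0 ⇒ convex.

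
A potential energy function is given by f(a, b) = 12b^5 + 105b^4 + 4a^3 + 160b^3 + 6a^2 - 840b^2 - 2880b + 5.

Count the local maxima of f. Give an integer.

f separates as a function of a plus a function of b, so ∇f=0 decouples.
∂f/∂a = 12a(a + 1) = 0 at a ∈ {-1, 0}; ∂f/∂b = 60(b - 2)(b + 2)(b + 3)(b + 4) = 0 at b ∈ {-4, -3, -2, 2}.
The Hessian is diagonal: diag(f_aa, f_bb). Second derivatives: f_aa(-1)=-12, f_aa(0)=12; f_bb(-4)=-720, f_bb(-3)=300, f_bb(-2)=-480, f_bb(2)=7200.
Local maxima occur where both diagonal entries negative: (-1, -4), (-1, -2). Count: 2.

2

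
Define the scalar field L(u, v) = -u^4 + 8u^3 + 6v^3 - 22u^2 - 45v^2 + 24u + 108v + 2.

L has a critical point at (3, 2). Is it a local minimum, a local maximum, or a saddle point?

local maximum

The mixed partial ∂²L/∂u∂v is 0, so the Hessian at any point is diag(L_uu, L_vv) = diag(4(-3u^2 + 12u - 11), 18(2v - 5)).
At (3, 2): H = diag(-8, -18).
Both eigenvalues are negative, so H is negative definite: a local maximum.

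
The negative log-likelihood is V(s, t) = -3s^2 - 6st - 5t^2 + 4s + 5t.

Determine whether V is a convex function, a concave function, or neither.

concave

V is quadratic, so its Hessian is the constant matrix H = [[-6, -6], [-6, -10]].
det(H) = 24, tr(H) = -16.
det(H) > 0 and tr(H) < 0, so H is negative definite everywhere: concave.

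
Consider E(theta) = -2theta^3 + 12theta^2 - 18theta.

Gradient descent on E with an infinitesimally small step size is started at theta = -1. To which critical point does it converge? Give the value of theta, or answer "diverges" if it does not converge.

E'(theta) = -6(theta - 3)(theta - 1), so E'(-1) = -48.
Gradient descent moves in the -E' direction, i.e. theta is increasing.
The nearest critical point in that direction is theta = 1, where E'' = 12 > 0 (a local minimum). The iterate converges there.

1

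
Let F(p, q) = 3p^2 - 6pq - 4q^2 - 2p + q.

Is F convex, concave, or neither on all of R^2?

neither

F is quadratic, so its Hessian is the constant matrix H = [[6, -6], [-6, -8]].
det(H) = -84, tr(H) = -2.
det(H) < 0, so H is indefinite: neither convex nor concave.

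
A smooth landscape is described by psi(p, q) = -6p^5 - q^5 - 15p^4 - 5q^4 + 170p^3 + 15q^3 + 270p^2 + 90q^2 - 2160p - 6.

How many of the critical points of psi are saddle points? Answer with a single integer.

8

psi separates as a function of p plus a function of q, so ∇psi=0 decouples.
∂psi/∂p = -30(p - 3)(p - 2)(p + 3)(p + 4) = 0 at p ∈ {-4, -3, 2, 3}; ∂psi/∂q = -5q(q - 3)(q + 3)(q + 4) = 0 at q ∈ {-4, -3, 0, 3}.
The Hessian is diagonal: diag(psi_pp, psi_qq). Second derivatives: psi_pp(-4)=1260, psi_pp(-3)=-900, psi_pp(2)=900, psi_pp(3)=-1260; psi_qq(-4)=140, psi_qq(-3)=-90, psi_qq(0)=180, psi_qq(3)=-630.
Saddle points occur where the two diagonal entries have opposite signs: (-4, -3), (-4, 3), (-3, -4), (-3, 0), (2, -3), (2, 3), (3, -4), (3, 0). Count: 8.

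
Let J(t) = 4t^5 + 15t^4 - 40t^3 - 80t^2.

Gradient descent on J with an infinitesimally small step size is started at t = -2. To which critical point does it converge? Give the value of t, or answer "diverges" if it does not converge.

-1

J'(t) = 20t(t - 2)(t + 1)(t + 4), so J'(-2) = -320.
Gradient descent moves in the -J' direction, i.e. t is increasing.
The nearest critical point in that direction is t = -1, where J'' = 180 > 0 (a local minimum). The iterate converges there.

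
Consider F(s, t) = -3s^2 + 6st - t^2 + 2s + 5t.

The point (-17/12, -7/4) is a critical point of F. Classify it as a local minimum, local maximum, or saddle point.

The Hessian of F is constant: H = [[-6, 6], [6, -2]].
det(H) = (-6)·(-2) − 6² = -24.
Since det(H) < 0, H is indefinite and the critical point is a saddle point.

saddle point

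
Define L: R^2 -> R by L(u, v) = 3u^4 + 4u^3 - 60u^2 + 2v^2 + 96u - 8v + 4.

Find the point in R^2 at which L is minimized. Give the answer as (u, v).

L(u,v) separates as P(u) + Q(v) + 4, so its minimum is min P + min Q + 4.
P'(u) = 12(u - 2)(u - 1)(u + 4) vanishes at u ∈ {-4, 1, 2}; Q'(v) = 4v - 8 vanishes at v ∈ {2}.
Local minima of P (where P''>0): P(-4)=-832, P(2)=32. Local minima of Q: Q(2)=-8.
So the global minimum of L is P(-4) + Q(2) + 4 = -832 − 8 + 4 = -836, attained at (-4, 2).

(-4, 2)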